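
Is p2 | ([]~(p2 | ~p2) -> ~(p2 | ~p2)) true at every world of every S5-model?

Tableau for the negation ~(p2 | ([]~(p2 | ~p2) -> ~(p2 | ~p2))):
1. ~(p2 | ([]~(p2 | ~p2) -> ~(p2 | ~p2))), u
2. ~p2, u   [~|-rule on 1]
3. ~([]~(p2 | ~p2) -> ~(p2 | ~p2)), u   [~|-rule on 1]
4. []~(p2 | ~p2), u   [~->-rule on 3]
5. p2 | ~p2, u   [~->-rule on 3]
6. ~(p2 | ~p2), u   [[]-rule on 4 via uRu]
7. p2, u   [~|-rule on 6]
Accessibility: uRu
Branch closes: p2 and ~p2 both at u.
Every branch of the negation's tableau closes; the branch above is one of them.

Yes, valid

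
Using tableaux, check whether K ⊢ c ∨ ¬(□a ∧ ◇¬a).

Valid

Tableau for the negation ¬(c ∨ ¬(□a ∧ ◇¬a)):
1. ¬(c ∨ ¬(□a ∧ ◇¬a)), u
2. ¬c, u
3. □a ∧ ◇¬a, u
4. □a, u
5. ◇¬a, u
6. ¬a, v
7. a, v
Accessibility: uRv
Branch closes: a and ¬a both at v.
Every branch of the negation's tableau closes; the branch above is one of them.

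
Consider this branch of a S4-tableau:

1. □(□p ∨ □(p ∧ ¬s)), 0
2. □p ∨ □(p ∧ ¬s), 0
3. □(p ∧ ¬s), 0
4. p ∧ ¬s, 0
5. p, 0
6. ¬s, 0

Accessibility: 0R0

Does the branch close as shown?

No atom appears with both signs at the same world.

Open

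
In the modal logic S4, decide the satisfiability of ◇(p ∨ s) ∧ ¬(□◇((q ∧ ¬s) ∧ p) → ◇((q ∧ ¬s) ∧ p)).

1. ◇(p ∨ s) ∧ ¬(□◇((q ∧ ¬s) ∧ p) → ◇((q ∧ ¬s) ∧ p)), w0
2. ◇(p ∨ s), w0   [∧-rule on 1]
3. ¬(□◇((q ∧ ¬s) ∧ p) → ◇((q ∧ ¬s) ∧ p)), w0   [∧-rule on 1]
4. □◇((q ∧ ¬s) ∧ p), w0   [¬→-rule on 3]
5. ¬◇((q ∧ ¬s) ∧ p), w0   [¬→-rule on 3]
6. ◇((q ∧ ¬s) ∧ p), w0   [□-rule on 4 via w0Rw0]
7. ¬((q ∧ ¬s) ∧ p), w0   [¬◇-rule on 5 via w0Rw0]
8. ¬(q ∧ ¬s), w0   [¬∧-rule on 7 (branches; this branch)]
9. s, w0   [¬∧-rule on 8 (branches; this branch)]
10. p ∨ s, w1   [◇-rule on 2: fresh world w1, w0Rw1]
11. ◇((q ∧ ¬s) ∧ p), w1   [□-rule on 4 via w0Rw1]
12. ¬((q ∧ ¬s) ∧ p), w1   [¬◇-rule on 5 via w0Rw1]
13. s, w1   [∨-rule on 10 (branches; this branch)]
14. ¬(q ∧ ¬s), w1   [¬∧-rule on 12 (branches; this branch)]
15. (q ∧ ¬s) ∧ p, w2   [◇-rule on 6: fresh world w2, w0Rw2]
16. q ∧ ¬s, w2   [∧-rule on 15]
17. p, w2   [∧-rule on 15]
18. q, w2   [∧-rule on 16]
19. ¬s, w2   [∧-rule on 16]
20. ◇((q ∧ ¬s) ∧ p), w2   [□-rule on 4 via w0Rw2]
21. ¬((q ∧ ¬s) ∧ p), w2   [¬◇-rule on 5 via w0Rw2]
22. ¬(q ∧ ¬s), w2   [¬∧-rule on 21 (branches; this branch)]
23. s, w2   [¬∧-rule on 22 (branches; this branch)]
Accessibility: w0Rw0, w0Rw1, w0Rw2, w1Rw1, w2Rw2
Branch closes: s and ¬s both at w2.
(One branch shown.) All branches close.

Unsatisfiable (every branch closes)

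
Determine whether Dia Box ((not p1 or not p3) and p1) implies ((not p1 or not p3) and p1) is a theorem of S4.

Not valid

Tableau for the negation not (Dia Box ((not p1 or not p3) and p1) implies ((not p1 or not p3) and p1)):
1. not (Dia Box ((not p1 or not p3) and p1) implies ((not p1 or not p3) and p1)), w0
2. Dia Box ((not p1 or not p3) and p1), w0   [neg-implies-rule on 1]
3. not ((not p1 or not p3) and p1), w0   [neg-implies-rule on 1]
4. not p1, w0   [neg-and-rule on 3 (branches; this branch)]
5. Box ((not p1 or not p3) and p1), w1   [Dia-rule on 2: fresh world w1, w0Rw1]
6. (not p1 or not p3) and p1, w1   [Box-rule on 5 via w1Rw1]
7. not p1 or not p3, w1   [and-rule on 6]
8. p1, w1   [and-rule on 6]
9. not p3, w1   [or-rule on 7 (branches; this branch)]
Accessibility: w0Rw0, w0Rw1, w1Rw1
The negation has an open branch (countermodel exists).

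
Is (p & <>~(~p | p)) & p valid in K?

Not valid

Tableau for the negation ~((p & <>~(~p | p)) & p):
1. ~((p & <>~(~p | p)) & p), w0
2. ~p, w0   [~&-rule on 1 (branches; this branch)]
The negation has an open branch (countermodel exists).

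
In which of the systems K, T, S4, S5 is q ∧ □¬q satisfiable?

K

K-tableau for the formula:
1. q ∧ □¬q, w0
2. q, w0
3. □¬q, w0
Complete open branch: satisfiable in K.
T-tableau for the formula:
1. q ∧ □¬q, w0
2. q, w0
3. □¬q, w0
4. ¬q, w0
Accessibility: w0Rw0
Branch closes: q and ¬q both at w0.
Every branch closes (one shown): unsatisfiable in T, hence also in S4, S5 (every S4/S5-frame is a T-frame).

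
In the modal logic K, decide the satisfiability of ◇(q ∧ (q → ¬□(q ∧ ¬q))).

1. ◇(q ∧ (q → ¬□(q ∧ ¬q))), 0
2. q ∧ (q → ¬□(q ∧ ¬q)), 1   [◇-rule on 1: fresh world 1, 0R1]
3. q, 1   [∧-rule on 2]
4. q → ¬□(q ∧ ¬q), 1   [∧-rule on 2]
5. ¬□(q ∧ ¬q), 1   [→-rule on 4 (branches; this branch)]
6. ¬(q ∧ ¬q), 2   [¬□-rule on 5: fresh world 2, 1R2]
7. q, 2   [¬∧-rule on 6 (branches; this branch)]
Accessibility: 0R1, 1R2

Yes, satisfiable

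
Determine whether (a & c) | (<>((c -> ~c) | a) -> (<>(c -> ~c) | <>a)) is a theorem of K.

Tableau for the negation ~((a & c) | (<>((c -> ~c) | a) -> (<>(c -> ~c) | <>a))):
1. ~((a & c) | (<>((c -> ~c) | a) -> (<>(c -> ~c) | <>a))), w0
2. ~(a & c), w0
3. ~(<>((c -> ~c) | a) -> (<>(c -> ~c) | <>a)), w0
4. <>((c -> ~c) | a), w0
5. ~(<>(c -> ~c) | <>a), w0
6. ~<>(c -> ~c), w0
7. ~<>a, w0
8. ~c, w0
9. (c -> ~c) | a, w1
10. ~(c -> ~c), w1
11. c, w1
12. ~a, w1
13. c -> ~c, w1
14. ~c, w1
Accessibility: w0Rw1
Branch closes: c and ~c both at w1.
Every branch of the negation's tableau closes; the branch above is one of them.

Valid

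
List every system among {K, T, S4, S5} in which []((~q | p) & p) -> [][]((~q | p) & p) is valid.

S4, S5

S4-tableau for the negation ~([]((~q | p) & p) -> [][]((~q | p) & p)):
1. ~([]((~q | p) & p) -> [][]((~q | p) & p)), 0
2. []((~q | p) & p), 0   [~->-rule on 1]
3. ~[][]((~q | p) & p), 0   [~->-rule on 1]
4. (~q | p) & p, 0   [[]-rule on 2 via 0R0]
5. ~q | p, 0   [&-rule on 4]
6. p, 0   [&-rule on 4]
7. ~[]((~q | p) & p), 1   [~[]-rule on 3: fresh world 1, 0R1]
8. (~q | p) & p, 1   [[]-rule on 2 via 0R1]
9. ~q | p, 1   [&-rule on 8]
10. p, 1   [&-rule on 8]
11. ~((~q | p) & p), 2   [~[]-rule on 7: fresh world 2, 1R2]
12. (~q | p) & p, 2   [[]-rule on 2 via 0R2]
13. ~q | p, 2   [&-rule on 12]
14. p, 2   [&-rule on 12]
15. ~(~q | p), 2   [~&-rule on 11 (branches; this branch)]
16. q, 2   [~|-rule on 15]
17. ~p, 2   [~|-rule on 15]
Accessibility: 0R0, 0R1, 0R2, 1R1, 1R2, 2R2
Branch closes: p and ~p both at 2.
Every branch closes (one shown): valid in S4, hence also in S5 (every theorem of S4 is a theorem of S5).
T-tableau for the negation ~([]((~q | p) & p) -> [][]((~q | p) & p)):
1. ~([]((~q | p) & p) -> [][]((~q | p) & p)), 0
2. []((~q | p) & p), 0   [~->-rule on 1]
3. ~[][]((~q | p) & p), 0   [~->-rule on 1]
4. (~q | p) & p, 0   [[]-rule on 2 via 0R0]
5. ~q | p, 0   [&-rule on 4]
6. p, 0   [&-rule on 4]
7. ~[]((~q | p) & p), 1   [~[]-rule on 3: fresh world 1, 0R1]
8. (~q | p) & p, 1   [[]-rule on 2 via 0R1]
9. ~q | p, 1   [&-rule on 8]
10. p, 1   [&-rule on 8]
11. ~((~q | p) & p), 2   [~[]-rule on 7: fresh world 2, 1R2]
12. ~p, 2   [~&-rule on 11 (branches; this branch)]
Accessibility: 0R0, 0R1, 1R1, 1R2, 2R2
Complete open branch: countermodel on a T-frame, so not valid in T, nor in K (the same frame is also a K-frame).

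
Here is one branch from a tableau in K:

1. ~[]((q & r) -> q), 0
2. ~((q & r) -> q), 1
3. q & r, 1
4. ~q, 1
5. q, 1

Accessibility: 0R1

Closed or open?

Both q and ~q appear at 1.

Closed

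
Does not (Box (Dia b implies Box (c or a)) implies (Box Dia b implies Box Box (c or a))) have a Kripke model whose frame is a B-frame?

1. not (Box (Dia b implies Box (c or a)) implies (Box Dia b implies Box Box (c or a))), u
2. Box (Dia b implies Box (c or a)), u
3. not (Box Dia b implies Box Box (c or a)), u
4. Box Dia b, u
5. not Box Box (c or a), u
6. Dia b implies Box (c or a), u
7. Dia b, u
8. Box (c or a), u
9. c or a, u
10. a, u
11. not Box (c or a), v
12. Dia b implies Box (c or a), v
13. Dia b, v
14. c or a, v
15. not Dia b, v
16. not b, u
17. not b, v
18. a, v
19. b, w
20. Dia b implies Box (c or a), w
21. Dia b, w
22. c or a, w
23. Box (c or a), w
24. a, w
25. not (c or a), x
26. not c, x
27. not a, x
28. not b, x
29. b, y
30. not b, y
Accessibility: uRu, uRv, uRw, vRu, vRv, vRx, vRy, wRu, wRw, xRv, xRx, yRv, yRy
Branch closes: b and not b both at y.
Every branch closes; the branch above is one of them.

Unsatisfiable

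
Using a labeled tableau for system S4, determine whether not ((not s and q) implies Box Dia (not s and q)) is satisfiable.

Yes, satisfiable

1. not ((not s and q) implies Box Dia (not s and q)), u
2. not s and q, u
3. not Box Dia (not s and q), u
4. not s, u
5. q, u
6. not Dia (not s and q), v
7. not (not s and q), v
8. not q, v
Accessibility: uRu, uRv, vRv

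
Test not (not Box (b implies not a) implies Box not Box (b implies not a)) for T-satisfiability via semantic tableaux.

1. not (not Box (b implies not a) implies Box not Box (b implies not a)), u
2. not Box (b implies not a), u
3. not Box not Box (b implies not a), u
4. not (b implies not a), v
5. b, v
6. a, v
7. Box (b implies not a), w
8. b implies not a, w
9. not a, w
Accessibility: uRu, uRv, uRw, vRv, wRw

Satisfiable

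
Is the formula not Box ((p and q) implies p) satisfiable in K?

1. not Box ((p and q) implies p), w0
2. not ((p and q) implies p), w1
3. p and q, w1
4. not p, w1
5. p, w1
6. q, w1
Accessibility: w0Rw1
Branch closes: p and not p both at w1.
All branches of the tableau close; one closing branch shown above.

Unsatisfiable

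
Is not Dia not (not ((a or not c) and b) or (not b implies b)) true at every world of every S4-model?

Valid

Tableau for the negation Dia not (not ((a or not c) and b) or (not b implies b)):
1. Dia not (not ((a or not c) and b) or (not b implies b)), 0
2. not (not ((a or not c) and b) or (not b implies b)), 1   [Dia-rule on 1: fresh world 1, 0R1]
3. (a or not c) and b, 1   [neg-or-rule on 2]
4. not (not b implies b), 1   [neg-or-rule on 2]
5. a or not c, 1   [and-rule on 3]
6. b, 1   [and-rule on 3]
7. not b, 1   [neg-implies-rule on 4]
Accessibility: 0R0, 0R1, 1R1
Branch closes: b and not b both at 1.
Every branch of the negation's tableau closes; the branch above is one of them.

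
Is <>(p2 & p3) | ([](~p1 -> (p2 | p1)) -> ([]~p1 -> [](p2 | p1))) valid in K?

Tableau for the negation ~(<>(p2 & p3) | ([](~p1 -> (p2 | p1)) -> ([]~p1 -> [](p2 | p1)))):
1. ~(<>(p2 & p3) | ([](~p1 -> (p2 | p1)) -> ([]~p1 -> [](p2 | p1)))), u
2. ~<>(p2 & p3), u   [~|-rule on 1]
3. ~([](~p1 -> (p2 | p1)) -> ([]~p1 -> [](p2 | p1))), u   [~|-rule on 1]
4. [](~p1 -> (p2 | p1)), u   [~->-rule on 3]
5. ~([]~p1 -> [](p2 | p1)), u   [~->-rule on 3]
6. []~p1, u   [~->-rule on 5]
7. ~[](p2 | p1), u   [~->-rule on 5]
8. ~(p2 | p1), v   [~[]-rule on 7: fresh world v, uRv]
9. ~p2, v   [~|-rule on 8]
10. ~p1, v   [~|-rule on 8]
11. ~(p2 & p3), v   [~<>-rule on 2 via uRv]
12. ~p1 -> (p2 | p1), v   [[]-rule on 4 via uRv]
13. ~p3, v   [~&-rule on 11 (branches; this branch)]
14. p2 | p1, v   [->-rule on 12 (branches; this branch)]
15. p1, v   [|-rule on 14 (branches; this branch)]
Accessibility: uRv
Branch closes: p1 and ~p1 both at v.
Every branch of the negation's tableau closes; the branch above is one of them.

Valid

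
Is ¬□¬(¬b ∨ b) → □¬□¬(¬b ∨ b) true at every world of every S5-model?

Yes, valid

Tableau for the negation ¬(¬□¬(¬b ∨ b) → □¬□¬(¬b ∨ b)):
1. ¬(¬□¬(¬b ∨ b) → □¬□¬(¬b ∨ b)), u
2. ¬□¬(¬b ∨ b), u
3. ¬□¬□¬(¬b ∨ b), u
4. ¬b ∨ b, v
5. b, v
6. □¬(¬b ∨ b), w
7. ¬(¬b ∨ b), u
8. b, u
9. ¬b, u
Accessibility: uRu, uRv, uRw, vRu, vRv, vRw, wRu, wRv, wRw
Branch closes: b and ¬b both at u.
Every branch of the negation's tableau closes; the branch above is one of them.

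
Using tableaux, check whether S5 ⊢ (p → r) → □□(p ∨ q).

Not valid

Tableau for the negation ¬((p → r) → □□(p ∨ q)):
1. ¬((p → r) → □□(p ∨ q)), u
2. p → r, u
3. ¬□□(p ∨ q), u
4. r, u
5. ¬□(p ∨ q), v
6. ¬(p ∨ q), w
7. ¬p, w
8. ¬q, w
Accessibility: uRu, uRv, uRw, vRu, vRv, vRw, wRu, wRv, wRw
The negation has an open branch (countermodel exists).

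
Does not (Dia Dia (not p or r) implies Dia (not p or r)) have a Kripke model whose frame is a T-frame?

1. not (Dia Dia (not p or r) implies Dia (not p or r)), 0
2. Dia Dia (not p or r), 0
3. not Dia (not p or r), 0
4. not (not p or r), 0
5. p, 0
6. not r, 0
7. Dia (not p or r), 1
8. not (not p or r), 1
9. p, 1
10. not r, 1
11. not p or r, 2
12. r, 2
Accessibility: 0R0, 0R1, 1R1, 1R2, 2R2

Satisfiable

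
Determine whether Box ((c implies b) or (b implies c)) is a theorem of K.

Tableau for the negation not Box ((c implies b) or (b implies c)):
1. not Box ((c implies b) or (b implies c)), 0
2. not ((c implies b) or (b implies c)), 1   [neg-Box-rule on 1: fresh world 1, 0R1]
3. not (c implies b), 1   [neg-or-rule on 2]
4. not (b implies c), 1   [neg-or-rule on 2]
5. c, 1   [neg-implies-rule on 3]
6. not b, 1   [neg-implies-rule on 3]
7. b, 1   [neg-implies-rule on 4]
8. not c, 1   [neg-implies-rule on 4]
Accessibility: 0R1
Branch closes: b and not b both at 1.
All branches of the negation close; one closing branch shown above.

Yes, valid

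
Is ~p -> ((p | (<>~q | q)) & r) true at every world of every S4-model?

Invalid (countermodel exists)

Tableau for the negation ~(~p -> ((p | (<>~q | q)) & r)):
1. ~(~p -> ((p | (<>~q | q)) & r)), u
2. ~p, u   [~->-rule on 1]
3. ~((p | (<>~q | q)) & r), u   [~->-rule on 1]
4. ~r, u   [~&-rule on 3 (branches; this branch)]
Accessibility: uRu
The negation has an open branch (countermodel exists).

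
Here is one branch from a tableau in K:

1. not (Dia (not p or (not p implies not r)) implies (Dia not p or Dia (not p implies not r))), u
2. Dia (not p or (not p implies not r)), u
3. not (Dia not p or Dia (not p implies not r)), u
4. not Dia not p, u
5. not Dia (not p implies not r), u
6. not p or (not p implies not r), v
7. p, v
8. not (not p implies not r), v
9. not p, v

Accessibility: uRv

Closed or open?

Both p and not p appear at v.

Yes, closed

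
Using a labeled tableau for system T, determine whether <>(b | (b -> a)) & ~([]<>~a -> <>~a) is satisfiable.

1. <>(b | (b -> a)) & ~([]<>~a -> <>~a), 0
2. <>(b | (b -> a)), 0
3. ~([]<>~a -> <>~a), 0
4. []<>~a, 0
5. ~<>~a, 0
6. <>~a, 0
7. a, 0
8. b | (b -> a), 1
9. <>~a, 1
10. a, 1
11. b -> a, 1
12. ~a, 2
13. <>~a, 2
14. a, 2
Accessibility: 0R0, 0R1, 0R2, 1R1, 2R2
Branch closes: a and ~a both at 2.
Every branch closes; the branch above is one of them.

No, unsatisfiable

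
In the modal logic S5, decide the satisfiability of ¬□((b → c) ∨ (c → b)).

1. ¬□((b → c) ∨ (c → b)), u
2. ¬((b → c) ∨ (c → b)), v   [¬□-rule on 1: fresh world v, uRv]
3. ¬(b → c), v   [¬∨-rule on 2]
4. ¬(c → b), v   [¬∨-rule on 2]
5. b, v   [¬→-rule on 3]
6. ¬c, v   [¬→-rule on 3]
7. c, v   [¬→-rule on 4]
8. ¬b, v   [¬→-rule on 4]
Accessibility: uRu, uRv, vRu, vRv
Branch closes: c and ¬c both at v.
Every branch closes; the branch above is one of them.

No, unsatisfiable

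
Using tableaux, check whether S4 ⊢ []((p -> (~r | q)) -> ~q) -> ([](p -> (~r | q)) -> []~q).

Valid

Tableau for the negation ~([]((p -> (~r | q)) -> ~q) -> ([](p -> (~r | q)) -> []~q)):
1. ~([]((p -> (~r | q)) -> ~q) -> ([](p -> (~r | q)) -> []~q)), w0
2. []((p -> (~r | q)) -> ~q), w0
3. ~([](p -> (~r | q)) -> []~q), w0
4. [](p -> (~r | q)), w0
5. ~[]~q, w0
6. (p -> (~r | q)) -> ~q, w0
7. p -> (~r | q), w0
8. ~q, w0
9. ~r | q, w0
10. ~r, w0
11. q, w1
12. (p -> (~r | q)) -> ~q, w1
13. p -> (~r | q), w1
14. ~(p -> (~r | q)), w1
15. p, w1
16. ~(~r | q), w1
17. r, w1
18. ~q, w1
Accessibility: w0Rw0, w0Rw1, w1Rw1
Branch closes: q and ~q both at w1.
All branches of the negation close; one closing branch shown above.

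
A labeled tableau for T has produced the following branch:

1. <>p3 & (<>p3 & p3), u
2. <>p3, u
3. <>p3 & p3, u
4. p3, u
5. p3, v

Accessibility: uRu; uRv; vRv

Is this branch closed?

Not closed

No atom appears with both signs at the same world.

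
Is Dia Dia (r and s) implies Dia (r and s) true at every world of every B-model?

Not valid

Tableau for the negation not (Dia Dia (r and s) implies Dia (r and s)):
1. not (Dia Dia (r and s) implies Dia (r and s)), w0
2. Dia Dia (r and s), w0
3. not Dia (r and s), w0
4. not (r and s), w0
5. not s, w0
6. Dia (r and s), w1
7. not (r and s), w1
8. not s, w1
9. r and s, w2
10. r, w2
11. s, w2
Accessibility: w0Rw0, w0Rw1, w1Rw0, w1Rw1, w1Rw2, w2Rw1, w2Rw2
The negation has an open branch (countermodel exists).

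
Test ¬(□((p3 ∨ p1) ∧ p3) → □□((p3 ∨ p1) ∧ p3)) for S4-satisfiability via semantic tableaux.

1. ¬(□((p3 ∨ p1) ∧ p3) → □□((p3 ∨ p1) ∧ p3)), 0
2. □((p3 ∨ p1) ∧ p3), 0   [¬→-rule on 1]
3. ¬□□((p3 ∨ p1) ∧ p3), 0   [¬→-rule on 1]
4. (p3 ∨ p1) ∧ p3, 0   [□-rule on 2 via 0R0]
5. p3 ∨ p1, 0   [∧-rule on 4]
6. p3, 0   [∧-rule on 4]
7. p1, 0   [∨-rule on 5 (branches; this branch)]
8. ¬□((p3 ∨ p1) ∧ p3), 1   [¬□-rule on 3: fresh world 1, 0R1]
9. (p3 ∨ p1) ∧ p3, 1   [□-rule on 2 via 0R1]
10. p3 ∨ p1, 1   [∧-rule on 9]
11. p3, 1   [∧-rule on 9]
12. p1, 1   [∨-rule on 10 (branches; this branch)]
13. ¬((p3 ∨ p1) ∧ p3), 2   [¬□-rule on 8: fresh world 2, 1R2]
14. (p3 ∨ p1) ∧ p3, 2   [□-rule on 2 via 0R2]
15. p3 ∨ p1, 2   [∧-rule on 14]
16. p3, 2   [∧-rule on 14]
17. ¬(p3 ∨ p1), 2   [¬∧-rule on 13 (branches; this branch)]
18. ¬p3, 2   [¬∨-rule on 17]
19. ¬p1, 2   [¬∨-rule on 17]
Accessibility: 0R0, 0R1, 0R2, 1R1, 1R2, 2R2
Branch closes: p3 and ¬p3 both at 2.
(One branch shown.) All branches close.

No, unsatisfiable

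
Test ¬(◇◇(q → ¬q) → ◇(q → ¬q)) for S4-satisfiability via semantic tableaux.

No, unsatisfiable

1. ¬(◇◇(q → ¬q) → ◇(q → ¬q)), u
2. ◇◇(q → ¬q), u
3. ¬◇(q → ¬q), u
4. ¬(q → ¬q), u
5. q, u
6. ◇(q → ¬q), v
7. ¬(q → ¬q), v
8. q, v
9. q → ¬q, w
10. ¬(q → ¬q), w
11. q, w
12. ¬q, w
Accessibility: uRu, uRv, uRw, vRv, vRw, wRw
Branch closes: q and ¬q both at w.
All branches of the tableau close; one closing branch shown above.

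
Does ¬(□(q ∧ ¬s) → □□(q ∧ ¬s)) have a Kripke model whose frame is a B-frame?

Satisfiable (open branch found)

1. ¬(□(q ∧ ¬s) → □□(q ∧ ¬s)), 0
2. □(q ∧ ¬s), 0
3. ¬□□(q ∧ ¬s), 0
4. q ∧ ¬s, 0
5. q, 0
6. ¬s, 0
7. ¬□(q ∧ ¬s), 1
8. q ∧ ¬s, 1
9. q, 1
10. ¬s, 1
11. ¬(q ∧ ¬s), 2
12. s, 2
Accessibility: 0R0, 0R1, 1R0, 1R1, 1R2, 2R1, 2R2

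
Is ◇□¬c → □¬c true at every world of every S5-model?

Tableau for the negation ¬(◇□¬c → □¬c):
1. ¬(◇□¬c → □¬c), u
2. ◇□¬c, u
3. ¬□¬c, u
4. □¬c, v
5. ¬c, u
6. ¬c, v
7. c, w
8. ¬c, w
Accessibility: uRu, uRv, uRw, vRu, vRv, vRw, wRu, wRv, wRw
Branch closes: c and ¬c both at w.
All branches of the negation close; one closing branch shown above.

Valid in S5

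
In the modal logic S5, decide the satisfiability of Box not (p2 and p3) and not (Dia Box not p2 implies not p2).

1. Box not (p2 and p3) and not (Dia Box not p2 implies not p2), w0
2. Box not (p2 and p3), w0
3. not (Dia Box not p2 implies not p2), w0
4. Dia Box not p2, w0
5. p2, w0
6. not (p2 and p3), w0
7. not p3, w0
8. Box not p2, w1
9. not (p2 and p3), w1
10. not p2, w0
Accessibility: w0Rw0, w0Rw1, w1Rw0, w1Rw1
Branch closes: p2 and not p2 both at w0.
All branches of the tableau close; one closing branch shown above.

Unsatisfiable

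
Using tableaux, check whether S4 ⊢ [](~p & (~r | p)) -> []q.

Invalid (countermodel exists)

Tableau for the negation ~([](~p & (~r | p)) -> []q):
1. ~([](~p & (~r | p)) -> []q), w0
2. [](~p & (~r | p)), w0   [~->-rule on 1]
3. ~[]q, w0   [~->-rule on 1]
4. ~p & (~r | p), w0   [[]-rule on 2 via w0Rw0]
5. ~p, w0   [&-rule on 4]
6. ~r | p, w0   [&-rule on 4]
7. ~r, w0   [|-rule on 6 (branches; this branch)]
8. ~q, w1   [~[]-rule on 3: fresh world w1, w0Rw1]
9. ~p & (~r | p), w1   [[]-rule on 2 via w0Rw1]
10. ~p, w1   [&-rule on 9]
11. ~r | p, w1   [&-rule on 9]
12. ~r, w1   [|-rule on 11 (branches; this branch)]
Accessibility: w0Rw0, w0Rw1, w1Rw1
The negation has an open branch (countermodel exists).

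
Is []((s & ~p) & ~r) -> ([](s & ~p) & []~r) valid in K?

Valid in K

Tableau for the negation ~([]((s & ~p) & ~r) -> ([](s & ~p) & []~r)):
1. ~([]((s & ~p) & ~r) -> ([](s & ~p) & []~r)), u
2. []((s & ~p) & ~r), u
3. ~([](s & ~p) & []~r), u
4. ~[](s & ~p), u
5. ~(s & ~p), v
6. (s & ~p) & ~r, v
7. s & ~p, v
8. ~r, v
9. s, v
10. ~p, v
11. p, v
Accessibility: uRv
Branch closes: p and ~p both at v.
All branches of the negation close; one closing branch shown above.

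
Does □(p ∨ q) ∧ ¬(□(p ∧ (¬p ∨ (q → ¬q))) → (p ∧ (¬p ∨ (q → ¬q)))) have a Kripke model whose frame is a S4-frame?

Unsatisfiable

1. □(p ∨ q) ∧ ¬(□(p ∧ (¬p ∨ (q → ¬q))) → (p ∧ (¬p ∨ (q → ¬q)))), 0
2. □(p ∨ q), 0
3. ¬(□(p ∧ (¬p ∨ (q → ¬q))) → (p ∧ (¬p ∨ (q → ¬q)))), 0
4. □(p ∧ (¬p ∨ (q → ¬q))), 0
5. ¬(p ∧ (¬p ∨ (q → ¬q))), 0
6. p ∨ q, 0
7. p ∧ (¬p ∨ (q → ¬q)), 0
8. p, 0
9. ¬p ∨ (q → ¬q), 0
10. ¬(¬p ∨ (q → ¬q)), 0
11. ¬(q → ¬q), 0
12. q, 0
13. q → ¬q, 0
14. ¬q, 0
Accessibility: 0R0
Branch closes: q and ¬q both at 0.
All branches of the tableau close; one closing branch shown above.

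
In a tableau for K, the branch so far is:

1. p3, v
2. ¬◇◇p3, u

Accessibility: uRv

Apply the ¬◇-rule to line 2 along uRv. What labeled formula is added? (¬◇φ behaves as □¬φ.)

¬◇p3, v

¬◇φ behaves as □¬φ: propagate the negated body to each accessible world.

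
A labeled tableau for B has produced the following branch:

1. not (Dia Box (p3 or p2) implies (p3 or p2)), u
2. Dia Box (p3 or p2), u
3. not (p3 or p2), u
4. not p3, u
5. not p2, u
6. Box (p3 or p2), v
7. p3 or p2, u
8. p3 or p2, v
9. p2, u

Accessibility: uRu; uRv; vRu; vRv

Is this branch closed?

Both p2 and not p2 appear at u.

Closed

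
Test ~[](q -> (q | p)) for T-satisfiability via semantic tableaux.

1. ~[](q -> (q | p)), 0
2. ~(q -> (q | p)), 1
3. q, 1
4. ~(q | p), 1
5. ~q, 1
6. ~p, 1
Accessibility: 0R0, 0R1, 1R1
Branch closes: q and ~q both at 1.
All branches of the tableau close; one closing branch shown above.

Unsatisfiable (every branch closes)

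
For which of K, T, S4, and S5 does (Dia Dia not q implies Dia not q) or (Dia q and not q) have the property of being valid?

S4, S5

S4-tableau for the negation not ((Dia Dia not q implies Dia not q) or (Dia q and not q)):
1. not ((Dia Dia not q implies Dia not q) or (Dia q and not q)), w0
2. not (Dia Dia not q implies Dia not q), w0
3. not (Dia q and not q), w0
4. Dia Dia not q, w0
5. not Dia not q, w0
6. q, w0
7. Dia not q, w1
8. q, w1
9. not q, w2
10. q, w2
Accessibility: w0Rw0, w0Rw1, w0Rw2, w1Rw1, w1Rw2, w2Rw2
Branch closes: q and not q both at w2.
Every branch closes (one shown): valid in S4, hence also in S5 (every theorem of S4 is a theorem of S5).
T-tableau for the negation not ((Dia Dia not q implies Dia not q) or (Dia q and not q)):
1. not ((Dia Dia not q implies Dia not q) or (Dia q and not q)), w0
2. not (Dia Dia not q implies Dia not q), w0
3. not (Dia q and not q), w0
4. Dia Dia not q, w0
5. not Dia not q, w0
6. q, w0
7. Dia not q, w1
8. q, w1
9. not q, w2
Accessibility: w0Rw0, w0Rw1, w1Rw1, w1Rw2, w2Rw2
Complete open branch: countermodel on a T-frame, so not valid in T, nor in K (the same frame is also a K-frame).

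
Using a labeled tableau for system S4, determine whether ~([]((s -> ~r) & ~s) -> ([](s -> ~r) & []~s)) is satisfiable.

Unsatisfiable

1. ~([]((s -> ~r) & ~s) -> ([](s -> ~r) & []~s)), w0
2. []((s -> ~r) & ~s), w0   [~->-rule on 1]
3. ~([](s -> ~r) & []~s), w0   [~->-rule on 1]
4. (s -> ~r) & ~s, w0   [[]-rule on 2 via w0Rw0]
5. s -> ~r, w0   [&-rule on 4]
6. ~s, w0   [&-rule on 4]
7. ~[](s -> ~r), w0   [~&-rule on 3 (branches; this branch)]
8. ~r, w0   [->-rule on 5 (branches; this branch)]
9. ~(s -> ~r), w1   [~[]-rule on 7: fresh world w1, w0Rw1]
10. s, w1   [~->-rule on 9]
11. r, w1   [~->-rule on 9]
12. (s -> ~r) & ~s, w1   [[]-rule on 2 via w0Rw1]
13. s -> ~r, w1   [&-rule on 12]
14. ~s, w1   [&-rule on 12]
Accessibility: w0Rw0, w0Rw1, w1Rw1
Branch closes: s and ~s both at w1.
Every branch closes; the branch above is one of them.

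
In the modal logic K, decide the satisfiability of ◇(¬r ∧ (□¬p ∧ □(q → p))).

Satisfiable

1. ◇(¬r ∧ (□¬p ∧ □(q → p))), 0
2. ¬r ∧ (□¬p ∧ □(q → p)), 1
3. ¬r, 1
4. □¬p ∧ □(q → p), 1
5. □¬p, 1
6. □(q → p), 1
Accessibility: 0R1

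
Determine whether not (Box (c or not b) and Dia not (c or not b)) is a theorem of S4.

Tableau for the negation Box (c or not b) and Dia not (c or not b):
1. Box (c or not b) and Dia not (c or not b), w0
2. Box (c or not b), w0   [and-rule on 1]
3. Dia not (c or not b), w0   [and-rule on 1]
4. c or not b, w0   [Box-rule on 2 via w0Rw0]
5. not b, w0   [or-rule on 4 (branches; this branch)]
6. not (c or not b), w1   [Dia-rule on 3: fresh world w1, w0Rw1]
7. not c, w1   [neg-or-rule on 6]
8. b, w1   [neg-or-rule on 6]
9. c or not b, w1   [Box-rule on 2 via w0Rw1]
10. not b, w1   [or-rule on 9 (branches; this branch)]
Accessibility: w0Rw0, w0Rw1, w1Rw1
Branch closes: b and not b both at w1.
All branches of the negation close; one closing branch shown above.

Valid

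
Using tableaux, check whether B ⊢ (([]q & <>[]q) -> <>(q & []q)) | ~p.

Valid

Tableau for the negation ~((([]q & <>[]q) -> <>(q & []q)) | ~p):
1. ~((([]q & <>[]q) -> <>(q & []q)) | ~p), 0
2. ~(([]q & <>[]q) -> <>(q & []q)), 0
3. p, 0
4. []q & <>[]q, 0
5. ~<>(q & []q), 0
6. []q, 0
7. <>[]q, 0
8. ~(q & []q), 0
9. q, 0
10. ~[]q, 0
11. []q, 1
12. ~(q & []q), 1
13. q, 1
14. ~[]q, 1
15. ~q, 2
16. ~(q & []q), 2
17. q, 2
Accessibility: 0R0, 0R1, 0R2, 1R0, 1R1, 2R0, 2R2
Branch closes: q and ~q both at 2.
All branches of the negation close; one closing branch shown above.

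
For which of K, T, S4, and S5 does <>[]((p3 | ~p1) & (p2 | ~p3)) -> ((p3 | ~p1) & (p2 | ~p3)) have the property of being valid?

S5

S5-tableau for the negation ~(<>[]((p3 | ~p1) & (p2 | ~p3)) -> ((p3 | ~p1) & (p2 | ~p3))):
1. ~(<>[]((p3 | ~p1) & (p2 | ~p3)) -> ((p3 | ~p1) & (p2 | ~p3))), w0
2. <>[]((p3 | ~p1) & (p2 | ~p3)), w0
3. ~((p3 | ~p1) & (p2 | ~p3)), w0
4. ~(p2 | ~p3), w0
5. ~p2, w0
6. p3, w0
7. []((p3 | ~p1) & (p2 | ~p3)), w1
8. (p3 | ~p1) & (p2 | ~p3), w0
9. p3 | ~p1, w0
10. p2 | ~p3, w0
11. (p3 | ~p1) & (p2 | ~p3), w1
12. p3 | ~p1, w1
13. p2 | ~p3, w1
14. ~p1, w0
15. ~p3, w0
Accessibility: w0Rw0, w0Rw1, w1Rw0, w1Rw1
Branch closes: p3 and ~p3 both at w0.
Every branch closes (one shown): valid in S5.
S4-tableau for the negation ~(<>[]((p3 | ~p1) & (p2 | ~p3)) -> ((p3 | ~p1) & (p2 | ~p3))):
1. ~(<>[]((p3 | ~p1) & (p2 | ~p3)) -> ((p3 | ~p1) & (p2 | ~p3))), w0
2. <>[]((p3 | ~p1) & (p2 | ~p3)), w0
3. ~((p3 | ~p1) & (p2 | ~p3)), w0
4. ~(p2 | ~p3), w0
5. ~p2, w0
6. p3, w0
7. []((p3 | ~p1) & (p2 | ~p3)), w1
8. (p3 | ~p1) & (p2 | ~p3), w1
9. p3 | ~p1, w1
10. p2 | ~p3, w1
11. ~p1, w1
12. ~p3, w1
Accessibility: w0Rw0, w0Rw1, w1Rw1
Complete open branch: countermodel on an S4-frame, so not valid in S4, nor in K, T (the same frame is also a K-frame and a T-frame).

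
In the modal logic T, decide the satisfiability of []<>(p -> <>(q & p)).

Satisfiable

1. []<>(p -> <>(q & p)), w0
2. <>(p -> <>(q & p)), w0   [[]-rule on 1 via w0Rw0]
3. p -> <>(q & p), w1   [<>-rule on 2: fresh world w1, w0Rw1]
4. <>(p -> <>(q & p)), w1   [[]-rule on 1 via w0Rw1]
5. <>(q & p), w1   [->-rule on 3 (branches; this branch)]
6. p -> <>(q & p), w2   [<>-rule on 4: fresh world w2, w1Rw2]
7. <>(q & p), w2   [->-rule on 6 (branches; this branch)]
8. q & p, w3   [<>-rule on 5: fresh world w3, w1Rw3]
9. q, w3   [&-rule on 8]
10. p, w3   [&-rule on 8]
11. q & p, w4   [<>-rule on 7: fresh world w4, w2Rw4]
12. q, w4   [&-rule on 11]
13. p, w4   [&-rule on 11]
Accessibility: w0Rw0, w0Rw1, w1Rw1, w1Rw2, w1Rw3, w2Rw2, w2Rw4, w3Rw3, w4Rw4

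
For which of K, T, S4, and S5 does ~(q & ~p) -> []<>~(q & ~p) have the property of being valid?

S4-tableau for the negation ~(~(q & ~p) -> []<>~(q & ~p)):
1. ~(~(q & ~p) -> []<>~(q & ~p)), u
2. ~(q & ~p), u   [~->-rule on 1]
3. ~[]<>~(q & ~p), u   [~->-rule on 1]
4. p, u   [~&-rule on 2 (branches; this branch)]
5. ~<>~(q & ~p), v   [~[]-rule on 3: fresh world v, uRv]
6. q & ~p, v   [~<>-rule on 5 via vRv]
7. q, v   [&-rule on 6]
8. ~p, v   [&-rule on 6]
Accessibility: uRu, uRv, vRv
Complete open branch: countermodel on an S4-frame, so not valid in S4, nor in K, T (the same frame is also a K-frame and a T-frame).
S5-tableau for the negation ~(~(q & ~p) -> []<>~(q & ~p)):
1. ~(~(q & ~p) -> []<>~(q & ~p)), u
2. ~(q & ~p), u   [~->-rule on 1]
3. ~[]<>~(q & ~p), u   [~->-rule on 1]
4. p, u   [~&-rule on 2 (branches; this branch)]
5. ~<>~(q & ~p), v   [~[]-rule on 3: fresh world v, uRv]
6. q & ~p, u   [~<>-rule on 5 via vRu]
7. q, u   [&-rule on 6]
8. ~p, u   [&-rule on 6]
Accessibility: uRu, uRv, vRu, vRv
Branch closes: p and ~p both at u.
Every branch closes (one shown): valid in S5.

S5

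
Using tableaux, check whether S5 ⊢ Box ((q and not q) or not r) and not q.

Tableau for the negation not (Box ((q and not q) or not r) and not q):
1. not (Box ((q and not q) or not r) and not q), 0
2. q, 0
Accessibility: 0R0
The negation has an open branch (countermodel exists).

No, not valid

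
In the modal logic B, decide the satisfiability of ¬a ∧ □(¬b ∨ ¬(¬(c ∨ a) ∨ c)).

Satisfiable

1. ¬a ∧ □(¬b ∨ ¬(¬(c ∨ a) ∨ c)), w0
2. ¬a, w0
3. □(¬b ∨ ¬(¬(c ∨ a) ∨ c)), w0
4. ¬b ∨ ¬(¬(c ∨ a) ∨ c), w0
5. ¬b, w0
Accessibility: w0Rw0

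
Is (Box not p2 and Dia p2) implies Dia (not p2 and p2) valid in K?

Yes, valid

Tableau for the negation not ((Box not p2 and Dia p2) implies Dia (not p2 and p2)):
1. not ((Box not p2 and Dia p2) implies Dia (not p2 and p2)), w0
2. Box not p2 and Dia p2, w0
3. not Dia (not p2 and p2), w0
4. Box not p2, w0
5. Dia p2, w0
6. p2, w1
7. not (not p2 and p2), w1
8. not p2, w1
Accessibility: w0Rw1
Branch closes: p2 and not p2 both at w1.
Every branch of the negation's tableau closes; the branch above is one of them.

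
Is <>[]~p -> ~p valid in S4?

Tableau for the negation ~(<>[]~p -> ~p):
1. ~(<>[]~p -> ~p), w0
2. <>[]~p, w0
3. p, w0
4. []~p, w1
5. ~p, w1
Accessibility: w0Rw0, w0Rw1, w1Rw1
The negation has an open branch (countermodel exists).

Not valid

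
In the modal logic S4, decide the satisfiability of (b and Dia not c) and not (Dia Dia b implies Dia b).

1. (b and Dia not c) and not (Dia Dia b implies Dia b), 0
2. b and Dia not c, 0
3. not (Dia Dia b implies Dia b), 0
4. b, 0
5. Dia not c, 0
6. Dia Dia b, 0
7. not Dia b, 0
8. not b, 0
Accessibility: 0R0
Branch closes: b and not b both at 0.
All branches of the tableau close; one closing branch shown above.

Unsatisfiable (every branch closes)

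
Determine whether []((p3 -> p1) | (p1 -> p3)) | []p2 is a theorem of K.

Yes, valid

Tableau for the negation ~([]((p3 -> p1) | (p1 -> p3)) | []p2):
1. ~([]((p3 -> p1) | (p1 -> p3)) | []p2), 0
2. ~[]((p3 -> p1) | (p1 -> p3)), 0
3. ~[]p2, 0
4. ~((p3 -> p1) | (p1 -> p3)), 1
5. ~(p3 -> p1), 1
6. ~(p1 -> p3), 1
7. p3, 1
8. ~p1, 1
9. p1, 1
10. ~p3, 1
Accessibility: 0R1
Branch closes: p1 and ~p1 both at 1.
Every branch of the negation's tableau closes; the branch above is one of them.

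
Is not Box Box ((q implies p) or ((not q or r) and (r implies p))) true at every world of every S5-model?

Tableau for the negation Box Box ((q implies p) or ((not q or r) and (r implies p))):
1. Box Box ((q implies p) or ((not q or r) and (r implies p))), w0
2. Box ((q implies p) or ((not q or r) and (r implies p))), w0
3. (q implies p) or ((not q or r) and (r implies p)), w0
4. (not q or r) and (r implies p), w0
5. not q or r, w0
6. r implies p, w0
7. r, w0
8. p, w0
Accessibility: w0Rw0
The negation has an open branch (countermodel exists).

No, not valid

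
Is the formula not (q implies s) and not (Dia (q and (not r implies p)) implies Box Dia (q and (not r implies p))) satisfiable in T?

Satisfiable

1. not (q implies s) and not (Dia (q and (not r implies p)) implies Box Dia (q and (not r implies p))), w0
2. not (q implies s), w0
3. not (Dia (q and (not r implies p)) implies Box Dia (q and (not r implies p))), w0
4. q, w0
5. not s, w0
6. Dia (q and (not r implies p)), w0
7. not Box Dia (q and (not r implies p)), w0
8. q and (not r implies p), w1
9. q, w1
10. not r implies p, w1
11. p, w1
12. not Dia (q and (not r implies p)), w2
13. not (q and (not r implies p)), w2
14. not (not r implies p), w2
15. not r, w2
16. not p, w2
Accessibility: w0Rw0, w0Rw1, w0Rw2, w1Rw1, w2Rw2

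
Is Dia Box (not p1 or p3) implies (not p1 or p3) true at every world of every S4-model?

Not valid

Tableau for the negation not (Dia Box (not p1 or p3) implies (not p1 or p3)):
1. not (Dia Box (not p1 or p3) implies (not p1 or p3)), u
2. Dia Box (not p1 or p3), u
3. not (not p1 or p3), u
4. p1, u
5. not p3, u
6. Box (not p1 or p3), v
7. not p1 or p3, v
8. p3, v
Accessibility: uRu, uRv, vRv
The negation has an open branch (countermodel exists).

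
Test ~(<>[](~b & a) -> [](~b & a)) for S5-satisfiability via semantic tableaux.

Unsatisfiable (every branch closes)

1. ~(<>[](~b & a) -> [](~b & a)), w0
2. <>[](~b & a), w0
3. ~[](~b & a), w0
4. [](~b & a), w1
5. ~b & a, w0
6. ~b, w0
7. a, w0
8. ~b & a, w1
9. ~b, w1
10. a, w1
11. ~(~b & a), w2
12. ~b & a, w2
13. ~b, w2
14. a, w2
15. ~a, w2
Accessibility: w0Rw0, w0Rw1, w0Rw2, w1Rw0, w1Rw1, w1Rw2, w2Rw0, w2Rw1, w2Rw2
Branch closes: a and ~a both at w2.
(One branch shown.) All branches close.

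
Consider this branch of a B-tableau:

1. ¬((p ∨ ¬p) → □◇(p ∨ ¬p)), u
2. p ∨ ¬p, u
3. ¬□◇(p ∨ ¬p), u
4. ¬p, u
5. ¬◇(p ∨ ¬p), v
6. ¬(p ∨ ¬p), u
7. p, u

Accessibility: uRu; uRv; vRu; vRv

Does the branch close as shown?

Yes, closed

Both p and ¬p appear at u.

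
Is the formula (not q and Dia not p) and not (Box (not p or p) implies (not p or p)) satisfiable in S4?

No, unsatisfiable

1. (not q and Dia not p) and not (Box (not p or p) implies (not p or p)), w0
2. not q and Dia not p, w0
3. not (Box (not p or p) implies (not p or p)), w0
4. not q, w0
5. Dia not p, w0
6. Box (not p or p), w0
7. not (not p or p), w0
8. p, w0
9. not p, w0
Accessibility: w0Rw0
Branch closes: p and not p both at w0.
Every branch closes; the branch above is one of them.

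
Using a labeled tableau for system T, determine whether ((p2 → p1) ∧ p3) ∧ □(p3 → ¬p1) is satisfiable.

Satisfiable (open branch found)

1. ((p2 → p1) ∧ p3) ∧ □(p3 → ¬p1), u
2. (p2 → p1) ∧ p3, u   [∧-rule on 1]
3. □(p3 → ¬p1), u   [∧-rule on 1]
4. p2 → p1, u   [∧-rule on 2]
5. p3, u   [∧-rule on 2]
6. p3 → ¬p1, u   [□-rule on 3 via uRu]
7. ¬p2, u   [→-rule on 4 (branches; this branch)]
8. ¬p1, u   [→-rule on 6 (branches; this branch)]
Accessibility: uRu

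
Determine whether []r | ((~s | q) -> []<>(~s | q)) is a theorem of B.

Tableau for the negation ~([]r | ((~s | q) -> []<>(~s | q))):
1. ~([]r | ((~s | q) -> []<>(~s | q))), u
2. ~[]r, u   [~|-rule on 1]
3. ~((~s | q) -> []<>(~s | q)), u   [~|-rule on 1]
4. ~s | q, u   [~->-rule on 3]
5. ~[]<>(~s | q), u   [~->-rule on 3]
6. q, u   [|-rule on 4 (branches; this branch)]
7. ~r, v   [~[]-rule on 2: fresh world v, uRv]
8. ~<>(~s | q), w   [~[]-rule on 5: fresh world w, uRw]
9. ~(~s | q), u   [~<>-rule on 8 via wRu]
10. s, u   [~|-rule on 9]
11. ~q, u   [~|-rule on 9]
Accessibility: uRu, uRv, uRw, vRu, vRv, wRu, wRw
Branch closes: q and ~q both at u.
All branches of the negation close; one closing branch shown above.

Valid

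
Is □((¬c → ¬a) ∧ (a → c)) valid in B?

Not valid

Tableau for the negation ¬□((¬c → ¬a) ∧ (a → c)):
1. ¬□((¬c → ¬a) ∧ (a → c)), u
2. ¬((¬c → ¬a) ∧ (a → c)), v   [¬□-rule on 1: fresh world v, uRv]
3. ¬(a → c), v   [¬∧-rule on 2 (branches; this branch)]
4. a, v   [¬→-rule on 3]
5. ¬c, v   [¬→-rule on 3]
Accessibility: uRu, uRv, vRu, vRv
The negation has an open branch (countermodel exists).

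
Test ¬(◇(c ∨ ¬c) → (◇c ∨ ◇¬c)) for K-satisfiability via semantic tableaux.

1. ¬(◇(c ∨ ¬c) → (◇c ∨ ◇¬c)), 0
2. ◇(c ∨ ¬c), 0   [¬→-rule on 1]
3. ¬(◇c ∨ ◇¬c), 0   [¬→-rule on 1]
4. ¬◇c, 0   [¬∨-rule on 3]
5. ¬◇¬c, 0   [¬∨-rule on 3]
6. c ∨ ¬c, 1   [◇-rule on 2: fresh world 1, 0R1]
7. ¬c, 1   [¬◇-rule on 4 via 0R1]
8. c, 1   [¬◇-rule on 5 via 0R1]
Accessibility: 0R1
Branch closes: c and ¬c both at 1.
(One branch shown.) All branches close.

Unsatisfiable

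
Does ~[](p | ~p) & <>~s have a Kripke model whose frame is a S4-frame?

Unsatisfiable

1. ~[](p | ~p) & <>~s, u
2. ~[](p | ~p), u   [&-rule on 1]
3. <>~s, u   [&-rule on 1]
4. ~(p | ~p), v   [~[]-rule on 2: fresh world v, uRv]
5. ~p, v   [~|-rule on 4]
6. p, v   [~|-rule on 4]
Accessibility: uRu, uRv, vRv
Branch closes: p and ~p both at v.
Every branch closes; the branch above is one of them.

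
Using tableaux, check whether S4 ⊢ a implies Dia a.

Valid in S4

Tableau for the negation not (a implies Dia a):
1. not (a implies Dia a), w0
2. a, w0
3. not Dia a, w0
4. not a, w0
Accessibility: w0Rw0
Branch closes: a and not a both at w0.
All branches of the negation close; one closing branch shown above.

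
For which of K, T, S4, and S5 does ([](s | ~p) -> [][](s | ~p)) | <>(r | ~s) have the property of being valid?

S4, S5

T-tableau for the negation ~(([](s | ~p) -> [][](s | ~p)) | <>(r | ~s)):
1. ~(([](s | ~p) -> [][](s | ~p)) | <>(r | ~s)), 0
2. ~([](s | ~p) -> [][](s | ~p)), 0
3. ~<>(r | ~s), 0
4. [](s | ~p), 0
5. ~[][](s | ~p), 0
6. ~(r | ~s), 0
7. ~r, 0
8. s, 0
9. s | ~p, 0
10. ~p, 0
11. ~[](s | ~p), 1
12. ~(r | ~s), 1
13. ~r, 1
14. s, 1
15. s | ~p, 1
16. ~p, 1
17. ~(s | ~p), 2
18. ~s, 2
19. p, 2
Accessibility: 0R0, 0R1, 1R1, 1R2, 2R2
Complete open branch: countermodel on a T-frame, so not valid in T, nor in K (the same frame is also a K-frame).
S4-tableau for the negation ~(([](s | ~p) -> [][](s | ~p)) | <>(r | ~s)):
1. ~(([](s | ~p) -> [][](s | ~p)) | <>(r | ~s)), 0
2. ~([](s | ~p) -> [][](s | ~p)), 0
3. ~<>(r | ~s), 0
4. [](s | ~p), 0
5. ~[][](s | ~p), 0
6. ~(r | ~s), 0
7. ~r, 0
8. s, 0
9. s | ~p, 0
10. ~p, 0
11. ~[](s | ~p), 1
12. ~(r | ~s), 1
13. ~r, 1
14. s, 1
15. s | ~p, 1
16. ~p, 1
17. ~(s | ~p), 2
18. ~s, 2
19. p, 2
20. ~(r | ~s), 2
21. ~r, 2
22. s, 2
Accessibility: 0R0, 0R1, 0R2, 1R1, 1R2, 2R2
Branch closes: s and ~s both at 2.
Every branch closes (one shown): valid in S4, hence also in S5 (every theorem of S4 is a theorem of S5).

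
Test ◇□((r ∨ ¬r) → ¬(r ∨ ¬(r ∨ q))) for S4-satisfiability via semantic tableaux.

1. ◇□((r ∨ ¬r) → ¬(r ∨ ¬(r ∨ q))), 0
2. □((r ∨ ¬r) → ¬(r ∨ ¬(r ∨ q))), 1   [◇-rule on 1: fresh world 1, 0R1]
3. (r ∨ ¬r) → ¬(r ∨ ¬(r ∨ q)), 1   [□-rule on 2 via 1R1]
4. ¬(r ∨ ¬(r ∨ q)), 1   [→-rule on 3 (branches; this branch)]
5. ¬r, 1   [¬∨-rule on 4]
6. r ∨ q, 1   [¬∨-rule on 4]
7. q, 1   [∨-rule on 6 (branches; this branch)]
Accessibility: 0R0, 0R1, 1R1

Yes, satisfiable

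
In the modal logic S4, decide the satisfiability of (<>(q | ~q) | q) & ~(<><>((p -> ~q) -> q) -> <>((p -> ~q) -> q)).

Unsatisfiable

1. (<>(q | ~q) | q) & ~(<><>((p -> ~q) -> q) -> <>((p -> ~q) -> q)), 0
2. <>(q | ~q) | q, 0
3. ~(<><>((p -> ~q) -> q) -> <>((p -> ~q) -> q)), 0
4. <><>((p -> ~q) -> q), 0
5. ~<>((p -> ~q) -> q), 0
6. ~((p -> ~q) -> q), 0
7. p -> ~q, 0
8. ~q, 0
9. <>(q | ~q), 0
10. <>((p -> ~q) -> q), 1
11. ~((p -> ~q) -> q), 1
12. p -> ~q, 1
13. ~q, 1
14. q | ~q, 2
15. ~((p -> ~q) -> q), 2
16. p -> ~q, 2
17. ~q, 2
18. (p -> ~q) -> q, 3
19. ~((p -> ~q) -> q), 3
20. p -> ~q, 3
21. ~q, 3
22. ~(p -> ~q), 3
23. p, 3
24. q, 3
Accessibility: 0R0, 0R1, 0R2, 0R3, 1R1, 1R3, 2R2, 3R3
Branch closes: q and ~q both at 3.
Every branch closes; the branch above is one of them.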